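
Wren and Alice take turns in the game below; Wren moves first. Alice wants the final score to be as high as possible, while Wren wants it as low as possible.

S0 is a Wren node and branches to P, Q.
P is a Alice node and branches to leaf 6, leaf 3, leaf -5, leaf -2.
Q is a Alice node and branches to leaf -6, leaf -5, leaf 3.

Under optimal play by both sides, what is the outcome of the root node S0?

3

P (Alice): max(6, 3, -5, -2) = 6
Q (Alice): max(-6, -5, 3) = 3
S0 (Wren): min(6, 3) = 3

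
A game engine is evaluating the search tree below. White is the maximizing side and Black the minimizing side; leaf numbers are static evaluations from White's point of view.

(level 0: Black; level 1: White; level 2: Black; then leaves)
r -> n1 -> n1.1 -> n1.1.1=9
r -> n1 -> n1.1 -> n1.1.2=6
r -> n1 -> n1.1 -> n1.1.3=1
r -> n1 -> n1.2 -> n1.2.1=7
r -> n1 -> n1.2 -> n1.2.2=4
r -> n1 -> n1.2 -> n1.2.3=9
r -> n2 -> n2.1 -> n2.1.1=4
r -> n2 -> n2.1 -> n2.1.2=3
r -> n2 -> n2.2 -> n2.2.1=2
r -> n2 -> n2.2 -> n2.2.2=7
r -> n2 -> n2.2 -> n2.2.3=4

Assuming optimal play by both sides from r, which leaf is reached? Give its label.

n2.1.2

n1.1 (Black): min(9, 6, 1) = 1
n1.2 (Black): min(7, 4, 9) = 4
n1 (White): max(1, 4) = 4
n2.1 (Black): min(4, 3) = 3
n2.2 (Black): min(2, 7, 4) = 2
n2 (White): max(3, 2) = 3
r (Black): min(4, 3) = 3
At r, Black picks n2 (lowest: 3).
At n2, White picks n2.1 (highest: 3).
At n2.1, Black picks n2.1.2 (lowest: 3).
Terminal value 3.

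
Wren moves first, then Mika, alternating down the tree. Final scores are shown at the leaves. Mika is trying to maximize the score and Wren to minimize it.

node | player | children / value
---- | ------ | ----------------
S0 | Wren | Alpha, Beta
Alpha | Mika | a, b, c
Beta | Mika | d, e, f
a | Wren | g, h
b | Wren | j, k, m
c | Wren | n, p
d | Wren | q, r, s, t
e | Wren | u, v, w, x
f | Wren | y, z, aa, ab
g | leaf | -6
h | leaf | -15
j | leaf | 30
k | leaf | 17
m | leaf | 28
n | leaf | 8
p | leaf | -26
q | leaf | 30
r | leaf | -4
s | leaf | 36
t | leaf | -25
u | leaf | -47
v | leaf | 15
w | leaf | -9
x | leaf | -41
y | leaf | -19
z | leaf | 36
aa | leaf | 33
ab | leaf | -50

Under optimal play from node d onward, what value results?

d (Wren): min(30, -4, 36, -25) = -25

-25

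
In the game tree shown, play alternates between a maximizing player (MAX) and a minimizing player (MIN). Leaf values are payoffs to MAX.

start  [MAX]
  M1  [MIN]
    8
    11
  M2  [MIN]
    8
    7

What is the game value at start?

8

M1 (MIN): min(8, 11) = 8
M2 (MIN): min(8, 7) = 7
start (MAX): max(8, 7) = 8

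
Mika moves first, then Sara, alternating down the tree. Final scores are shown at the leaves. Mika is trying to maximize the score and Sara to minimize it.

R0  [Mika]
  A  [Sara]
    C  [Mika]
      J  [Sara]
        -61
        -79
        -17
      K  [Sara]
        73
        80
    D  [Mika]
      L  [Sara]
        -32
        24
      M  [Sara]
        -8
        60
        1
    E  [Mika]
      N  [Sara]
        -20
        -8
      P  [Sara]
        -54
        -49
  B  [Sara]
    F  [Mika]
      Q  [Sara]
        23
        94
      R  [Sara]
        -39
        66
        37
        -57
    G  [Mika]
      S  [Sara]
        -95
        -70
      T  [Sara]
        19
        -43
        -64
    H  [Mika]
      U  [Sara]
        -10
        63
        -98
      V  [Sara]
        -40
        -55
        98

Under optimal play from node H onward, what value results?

U (Sara): min(-10, 63, -98) = -98
V (Sara): min(-40, -55, 98) = -55
H (Mika): max(-98, -55) = -55

-55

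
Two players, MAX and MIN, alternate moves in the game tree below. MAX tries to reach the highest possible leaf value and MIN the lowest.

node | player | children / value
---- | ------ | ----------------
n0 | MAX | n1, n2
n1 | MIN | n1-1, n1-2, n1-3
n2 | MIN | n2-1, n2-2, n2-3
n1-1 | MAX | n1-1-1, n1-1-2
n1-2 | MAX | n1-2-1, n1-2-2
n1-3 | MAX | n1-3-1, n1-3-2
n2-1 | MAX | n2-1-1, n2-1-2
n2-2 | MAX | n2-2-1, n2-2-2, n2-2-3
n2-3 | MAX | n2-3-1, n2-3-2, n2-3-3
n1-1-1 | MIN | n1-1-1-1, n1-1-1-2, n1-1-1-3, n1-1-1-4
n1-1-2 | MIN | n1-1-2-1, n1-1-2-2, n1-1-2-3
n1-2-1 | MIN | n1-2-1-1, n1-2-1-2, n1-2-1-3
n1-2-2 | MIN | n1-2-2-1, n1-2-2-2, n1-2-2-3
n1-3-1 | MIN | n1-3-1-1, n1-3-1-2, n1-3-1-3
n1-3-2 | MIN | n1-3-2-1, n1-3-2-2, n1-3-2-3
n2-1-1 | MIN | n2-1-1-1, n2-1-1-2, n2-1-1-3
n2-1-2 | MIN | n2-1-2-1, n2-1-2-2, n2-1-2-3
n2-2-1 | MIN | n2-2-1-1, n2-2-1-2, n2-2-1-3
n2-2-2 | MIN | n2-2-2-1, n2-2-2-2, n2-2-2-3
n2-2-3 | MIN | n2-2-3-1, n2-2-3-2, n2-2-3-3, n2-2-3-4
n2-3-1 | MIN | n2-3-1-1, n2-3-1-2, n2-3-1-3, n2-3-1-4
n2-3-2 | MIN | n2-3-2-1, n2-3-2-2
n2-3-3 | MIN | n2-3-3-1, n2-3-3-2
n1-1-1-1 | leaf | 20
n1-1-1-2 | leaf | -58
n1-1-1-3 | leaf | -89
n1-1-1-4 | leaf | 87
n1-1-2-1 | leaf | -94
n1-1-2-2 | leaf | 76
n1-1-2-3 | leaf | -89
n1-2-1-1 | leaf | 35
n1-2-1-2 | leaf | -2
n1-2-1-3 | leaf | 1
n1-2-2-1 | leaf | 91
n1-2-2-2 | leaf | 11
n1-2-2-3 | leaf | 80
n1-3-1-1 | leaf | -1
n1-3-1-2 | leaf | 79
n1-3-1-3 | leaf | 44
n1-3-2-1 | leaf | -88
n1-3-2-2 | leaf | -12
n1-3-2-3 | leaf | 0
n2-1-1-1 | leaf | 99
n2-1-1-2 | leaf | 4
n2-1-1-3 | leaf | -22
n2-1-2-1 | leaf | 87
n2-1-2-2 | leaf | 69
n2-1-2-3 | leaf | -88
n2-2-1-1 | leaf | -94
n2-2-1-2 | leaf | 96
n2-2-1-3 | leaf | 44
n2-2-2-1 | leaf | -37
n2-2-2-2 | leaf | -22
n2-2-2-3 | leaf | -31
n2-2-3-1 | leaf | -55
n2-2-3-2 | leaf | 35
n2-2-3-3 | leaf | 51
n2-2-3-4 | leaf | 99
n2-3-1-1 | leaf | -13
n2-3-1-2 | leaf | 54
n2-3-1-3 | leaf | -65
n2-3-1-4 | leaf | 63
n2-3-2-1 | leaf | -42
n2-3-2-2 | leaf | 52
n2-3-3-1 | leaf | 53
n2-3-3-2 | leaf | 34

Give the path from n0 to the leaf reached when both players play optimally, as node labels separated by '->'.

n0 -> n2 -> n2-2 -> n2-2-2 -> n2-2-2-1

n1-1-1 (MIN): min(20, -58, -89, 87) = -89
n1-1-2 (MIN): min(-94, 76, -89) = -94
n1-1 (MAX): max(-89, -94) = -89
n1-2-1 (MIN): min(35, -2, 1) = -2
n1-2-2 (MIN): min(91, 11, 80) = 11
n1-2 (MAX): max(-2, 11) = 11
n1-3-1 (MIN): min(-1, 79, 44) = -1
n1-3-2 (MIN): min(-88, -12, 0) = -88
n1-3 (MAX): max(-1, -88) = -1
n1 (MIN): min(-89, 11, -1) = -89
n2-1-1 (MIN): min(99, 4, -22) = -22
n2-1-2 (MIN): min(87, 69, -88) = -88
n2-1 (MAX): max(-22, -88) = -22
n2-2-1 (MIN): min(-94, 96, 44) = -94
n2-2-2 (MIN): min(-37, -22, -31) = -37
n2-2-3 (MIN): min(-55, 35, 51, 99) = -55
n2-2 (MAX): max(-94, -37, -55) = -37
n2-3-1 (MIN): min(-13, 54, -65, 63) = -65
n2-3-2 (MIN): min(-42, 52) = -42
n2-3-3 (MIN): min(53, 34) = 34
n2-3 (MAX): max(-65, -42, 34) = 34
n2 (MIN): min(-22, -37, 34) = -37
n0 (MAX): max(-89, -37) = -37
At n0, MAX picks n2 (highest: -37).
At n2, MIN picks n2-2 (lowest: -37).
At n2-2, MAX picks n2-2-2 (highest: -37).
At n2-2-2, MIN picks n2-2-2-1 (lowest: -37).
Terminal value -37.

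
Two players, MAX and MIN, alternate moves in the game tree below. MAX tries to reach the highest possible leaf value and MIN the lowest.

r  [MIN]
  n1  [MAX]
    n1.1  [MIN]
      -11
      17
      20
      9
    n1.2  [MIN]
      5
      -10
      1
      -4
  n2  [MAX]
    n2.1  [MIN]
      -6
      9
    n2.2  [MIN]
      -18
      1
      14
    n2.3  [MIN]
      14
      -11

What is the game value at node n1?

-10

n1.1 (MIN): min(-11, 17, 20, 9) = -11
n1.2 (MIN): min(5, -10, 1, -4) = -10
n1 (MAX): max(-11, -10) = -10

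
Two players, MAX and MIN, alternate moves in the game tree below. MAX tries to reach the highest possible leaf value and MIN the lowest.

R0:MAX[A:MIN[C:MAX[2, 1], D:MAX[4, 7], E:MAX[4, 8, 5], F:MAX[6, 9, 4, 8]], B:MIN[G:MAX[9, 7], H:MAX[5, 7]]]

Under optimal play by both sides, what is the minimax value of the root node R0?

7

C (MAX): max(2, 1) = 2
D (MAX): max(4, 7) = 7
E (MAX): max(4, 8, 5) = 8
F (MAX): max(6, 9, 4, 8) = 9
A (MIN): min(2, 7, 8, 9) = 2
G (MAX): max(9, 7) = 9
H (MAX): max(5, 7) = 7
B (MIN): min(9, 7) = 7
R0 (MAX): max(2, 7) = 7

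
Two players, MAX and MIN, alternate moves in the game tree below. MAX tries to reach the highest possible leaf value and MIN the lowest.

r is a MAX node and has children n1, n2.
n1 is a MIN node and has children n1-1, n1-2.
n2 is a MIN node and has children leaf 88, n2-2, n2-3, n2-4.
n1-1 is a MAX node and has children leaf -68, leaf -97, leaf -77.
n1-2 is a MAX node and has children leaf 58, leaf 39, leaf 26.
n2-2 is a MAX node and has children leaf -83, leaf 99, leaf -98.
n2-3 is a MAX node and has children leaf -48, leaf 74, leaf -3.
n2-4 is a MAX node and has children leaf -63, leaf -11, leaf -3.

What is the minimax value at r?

-3

n1-1 (MAX): max(-68, -97, -77) = -68
n1-2 (MAX): max(58, 39, 26) = 58
n1 (MIN): min(-68, 58) = -68
n2-2 (MAX): max(-83, 99, -98) = 99
n2-3 (MAX): max(-48, 74, -3) = 74
n2-4 (MAX): max(-63, -11, -3) = -3
n2 (MIN): min(88, 99, 74, -3) = -3
r (MAX): max(-68, -3) = -3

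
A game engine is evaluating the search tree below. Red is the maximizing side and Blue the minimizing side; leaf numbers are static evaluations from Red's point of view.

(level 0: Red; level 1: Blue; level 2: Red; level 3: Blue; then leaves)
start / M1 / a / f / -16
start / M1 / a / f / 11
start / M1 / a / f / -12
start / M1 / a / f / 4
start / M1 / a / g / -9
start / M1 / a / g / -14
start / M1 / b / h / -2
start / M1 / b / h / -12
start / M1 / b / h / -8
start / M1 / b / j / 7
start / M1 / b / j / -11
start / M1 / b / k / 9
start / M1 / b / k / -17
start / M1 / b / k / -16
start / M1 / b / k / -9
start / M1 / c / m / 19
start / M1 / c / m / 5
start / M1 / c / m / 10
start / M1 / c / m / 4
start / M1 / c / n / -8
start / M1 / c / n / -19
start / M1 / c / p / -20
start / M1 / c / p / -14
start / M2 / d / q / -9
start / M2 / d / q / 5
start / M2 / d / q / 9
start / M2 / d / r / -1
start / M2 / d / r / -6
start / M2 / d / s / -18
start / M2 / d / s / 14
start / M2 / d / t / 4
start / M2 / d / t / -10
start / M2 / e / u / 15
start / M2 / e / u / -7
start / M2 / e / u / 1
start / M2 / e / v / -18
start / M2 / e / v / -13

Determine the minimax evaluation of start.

f (Blue): min(-16, 11, -12, 4) = -16
g (Blue): min(-9, -14) = -14
a (Red): max(-16, -14) = -14
h (Blue): min(-2, -12, -8) = -12
j (Blue): min(7, -11) = -11
k (Blue): min(9, -17, -16, -9) = -17
b (Red): max(-12, -11, -17) = -11
m (Blue): min(19, 5, 10, 4) = 4
n (Blue): min(-8, -19) = -19
p (Blue): min(-20, -14) = -20
c (Red): max(4, -19, -20) = 4
M1 (Blue): min(-14, -11, 4) = -14
q (Blue): min(-9, 5, 9) = -9
r (Blue): min(-1, -6) = -6
s (Blue): min(-18, 14) = -18
t (Blue): min(4, -10) = -10
d (Red): max(-9, -6, -18, -10) = -6
u (Blue): min(15, -7, 1) = -7
v (Blue): min(-18, -13) = -18
e (Red): max(-7, -18) = -7
M2 (Blue): min(-6, -7) = -7
start (Red): max(-14, -7) = -7

-7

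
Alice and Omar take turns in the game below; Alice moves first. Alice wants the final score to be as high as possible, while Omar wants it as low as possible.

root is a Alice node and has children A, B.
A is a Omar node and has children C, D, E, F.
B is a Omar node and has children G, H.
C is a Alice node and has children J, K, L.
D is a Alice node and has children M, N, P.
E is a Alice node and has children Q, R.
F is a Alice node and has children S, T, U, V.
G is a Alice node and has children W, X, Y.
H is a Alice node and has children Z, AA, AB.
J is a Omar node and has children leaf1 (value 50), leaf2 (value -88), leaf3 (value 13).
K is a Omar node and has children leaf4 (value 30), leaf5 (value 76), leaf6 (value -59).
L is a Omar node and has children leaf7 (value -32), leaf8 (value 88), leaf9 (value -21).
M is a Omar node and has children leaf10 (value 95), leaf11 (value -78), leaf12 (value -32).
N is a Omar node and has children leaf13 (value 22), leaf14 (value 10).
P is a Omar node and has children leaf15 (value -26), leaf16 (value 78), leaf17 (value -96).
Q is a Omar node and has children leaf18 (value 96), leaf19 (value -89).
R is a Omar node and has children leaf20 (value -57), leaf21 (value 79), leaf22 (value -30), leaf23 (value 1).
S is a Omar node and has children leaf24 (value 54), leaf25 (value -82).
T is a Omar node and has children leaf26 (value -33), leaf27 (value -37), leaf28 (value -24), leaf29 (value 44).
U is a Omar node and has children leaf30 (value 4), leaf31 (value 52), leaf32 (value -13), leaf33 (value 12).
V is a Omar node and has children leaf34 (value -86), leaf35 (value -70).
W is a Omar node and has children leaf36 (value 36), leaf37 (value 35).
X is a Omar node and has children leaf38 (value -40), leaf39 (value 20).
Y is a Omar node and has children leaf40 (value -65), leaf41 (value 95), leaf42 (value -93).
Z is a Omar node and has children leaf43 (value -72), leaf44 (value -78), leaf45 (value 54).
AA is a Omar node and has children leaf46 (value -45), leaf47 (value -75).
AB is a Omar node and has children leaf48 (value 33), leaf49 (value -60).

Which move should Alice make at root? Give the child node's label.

J (Omar): min(50, -88, 13) = -88
K (Omar): min(30, 76, -59) = -59
L (Omar): min(-32, 88, -21) = -32
C (Alice): max(-88, -59, -32) = -32
M (Omar): min(95, -78, -32) = -78
N (Omar): min(22, 10) = 10
P (Omar): min(-26, 78, -96) = -96
D (Alice): max(-78, 10, -96) = 10
Q (Omar): min(96, -89) = -89
R (Omar): min(-57, 79, -30, 1) = -57
E (Alice): max(-89, -57) = -57
S (Omar): min(54, -82) = -82
T (Omar): min(-33, -37, -24, 44) = -37
U (Omar): min(4, 52, -13, 12) = -13
V (Omar): min(-86, -70) = -86
F (Alice): max(-82, -37, -13, -86) = -13
A (Omar): min(-32, 10, -57, -13) = -57
W (Omar): min(36, 35) = 35
X (Omar): min(-40, 20) = -40
Y (Omar): min(-65, 95, -93) = -93
G (Alice): max(35, -40, -93) = 35
Z (Omar): min(-72, -78, 54) = -78
AA (Omar): min(-45, -75) = -75
AB (Omar): min(33, -60) = -60
H (Alice): max(-78, -75, -60) = -60
B (Omar): min(35, -60) = -60
root (Alice): max(-57, -60) = -57
Alice at root wants the highest of {A=-57, B=-60}, so chooses A.

A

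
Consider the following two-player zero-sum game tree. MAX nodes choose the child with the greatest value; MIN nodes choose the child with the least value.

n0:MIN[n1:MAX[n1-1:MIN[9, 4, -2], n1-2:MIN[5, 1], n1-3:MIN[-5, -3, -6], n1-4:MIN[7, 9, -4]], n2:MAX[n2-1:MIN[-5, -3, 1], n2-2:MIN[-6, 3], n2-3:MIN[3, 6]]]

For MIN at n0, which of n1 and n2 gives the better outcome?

n1-1 (MIN): min(9, 4, -2) = -2
n1-2 (MIN): min(5, 1) = 1
n1-3 (MIN): min(-5, -3, -6) = -6
n1-4 (MIN): min(7, 9, -4) = -4
n1 (MAX): max(-2, 1, -6, -4) = 1
n2-1 (MIN): min(-5, -3, 1) = -5
n2-2 (MIN): min(-6, 3) = -6
n2-3 (MIN): min(3, 6) = 3
n2 (MAX): max(-5, -6, 3) = 3
MIN prefers the lower value; n1=1, n2=3. n1 is better since 1 < 3.

n1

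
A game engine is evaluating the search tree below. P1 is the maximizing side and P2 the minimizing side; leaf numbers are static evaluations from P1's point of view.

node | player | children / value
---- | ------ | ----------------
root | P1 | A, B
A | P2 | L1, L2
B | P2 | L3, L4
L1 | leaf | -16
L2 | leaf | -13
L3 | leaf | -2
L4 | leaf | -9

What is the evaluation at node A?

A (P2): min(-16, -13) = -16

-16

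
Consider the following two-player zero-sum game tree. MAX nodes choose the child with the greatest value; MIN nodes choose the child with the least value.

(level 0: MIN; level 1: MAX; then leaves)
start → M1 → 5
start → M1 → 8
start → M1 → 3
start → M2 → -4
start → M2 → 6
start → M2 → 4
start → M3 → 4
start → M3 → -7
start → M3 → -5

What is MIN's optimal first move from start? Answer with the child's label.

M1 (MAX): max(5, 8, 3) = 8
M2 (MAX): max(-4, 6, 4) = 6
M3 (MAX): max(4, -7, -5) = 4
start (MIN): min(8, 6, 4) = 4
MIN at start wants the lowest of {M1=8, M2=6, M3=4}, so chooses M3.

M3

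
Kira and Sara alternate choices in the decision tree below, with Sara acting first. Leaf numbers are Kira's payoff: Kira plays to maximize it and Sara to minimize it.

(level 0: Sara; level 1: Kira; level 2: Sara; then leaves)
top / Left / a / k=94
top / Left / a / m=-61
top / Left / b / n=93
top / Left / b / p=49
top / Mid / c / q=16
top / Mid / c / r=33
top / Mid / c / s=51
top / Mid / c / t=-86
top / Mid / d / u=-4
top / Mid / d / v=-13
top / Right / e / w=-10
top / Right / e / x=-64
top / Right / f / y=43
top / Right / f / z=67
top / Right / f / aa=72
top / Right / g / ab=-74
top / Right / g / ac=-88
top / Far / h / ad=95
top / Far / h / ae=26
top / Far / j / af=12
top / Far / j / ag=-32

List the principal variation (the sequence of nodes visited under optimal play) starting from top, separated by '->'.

top -> Mid -> d -> v

a (Sara): min(94, -61) = -61
b (Sara): min(93, 49) = 49
Left (Kira): max(-61, 49) = 49
c (Sara): min(16, 33, 51, -86) = -86
d (Sara): min(-4, -13) = -13
Mid (Kira): max(-86, -13) = -13
e (Sara): min(-10, -64) = -64
f (Sara): min(43, 67, 72) = 43
g (Sara): min(-74, -88) = -88
Right (Kira): max(-64, 43, -88) = 43
h (Sara): min(95, 26) = 26
j (Sara): min(12, -32) = -32
Far (Kira): max(26, -32) = 26
top (Sara): min(49, -13, 43, 26) = -13
At top, Sara picks Mid (lowest: -13).
At Mid, Kira picks d (highest: -13).
At d, Sara picks v (lowest: -13).
Terminal value -13.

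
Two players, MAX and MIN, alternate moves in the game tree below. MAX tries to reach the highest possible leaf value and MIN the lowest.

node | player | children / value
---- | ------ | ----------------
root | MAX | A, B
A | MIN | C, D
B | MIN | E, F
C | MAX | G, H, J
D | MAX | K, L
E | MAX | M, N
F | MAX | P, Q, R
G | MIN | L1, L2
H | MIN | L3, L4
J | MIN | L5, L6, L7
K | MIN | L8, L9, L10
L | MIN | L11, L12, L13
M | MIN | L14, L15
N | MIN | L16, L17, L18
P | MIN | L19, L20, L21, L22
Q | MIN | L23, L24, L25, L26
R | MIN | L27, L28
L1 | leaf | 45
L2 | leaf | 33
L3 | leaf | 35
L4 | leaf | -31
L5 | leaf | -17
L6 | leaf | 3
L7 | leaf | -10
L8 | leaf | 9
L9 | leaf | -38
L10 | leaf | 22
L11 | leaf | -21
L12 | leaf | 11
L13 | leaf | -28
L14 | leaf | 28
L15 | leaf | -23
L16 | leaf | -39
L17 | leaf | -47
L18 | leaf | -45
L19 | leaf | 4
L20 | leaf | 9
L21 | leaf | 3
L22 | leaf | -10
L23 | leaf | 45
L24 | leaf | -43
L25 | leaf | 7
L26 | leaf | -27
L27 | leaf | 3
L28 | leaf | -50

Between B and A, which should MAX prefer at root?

B

M (MIN): min(28, -23) = -23
N (MIN): min(-39, -47, -45) = -47
E (MAX): max(-23, -47) = -23
P (MIN): min(4, 9, 3, -10) = -10
Q (MIN): min(45, -43, 7, -27) = -43
R (MIN): min(3, -50) = -50
F (MAX): max(-10, -43, -50) = -10
B (MIN): min(-23, -10) = -23
G (MIN): min(45, 33) = 33
H (MIN): min(35, -31) = -31
J (MIN): min(-17, 3, -10) = -17
C (MAX): max(33, -31, -17) = 33
K (MIN): min(9, -38, 22) = -38
L (MIN): min(-21, 11, -28) = -28
D (MAX): max(-38, -28) = -28
A (MIN): min(33, -28) = -28
MAX prefers the higher value; B=-23, A=-28. B is better since -23 > -28.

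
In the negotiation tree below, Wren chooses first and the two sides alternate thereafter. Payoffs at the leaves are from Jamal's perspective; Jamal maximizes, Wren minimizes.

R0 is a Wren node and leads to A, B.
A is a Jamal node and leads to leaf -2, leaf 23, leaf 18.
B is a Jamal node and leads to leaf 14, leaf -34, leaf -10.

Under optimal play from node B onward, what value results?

B (Jamal): max(14, -34, -10) = 14

14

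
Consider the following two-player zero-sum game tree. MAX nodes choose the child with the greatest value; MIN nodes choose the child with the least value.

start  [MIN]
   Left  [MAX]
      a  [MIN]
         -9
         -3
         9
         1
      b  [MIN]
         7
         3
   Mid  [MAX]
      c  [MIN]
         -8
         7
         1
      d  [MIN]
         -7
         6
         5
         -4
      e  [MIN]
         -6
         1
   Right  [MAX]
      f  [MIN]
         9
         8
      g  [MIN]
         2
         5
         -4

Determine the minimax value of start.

-6

a (MIN): min(-9, -3, 9, 1) = -9
b (MIN): min(7, 3) = 3
Left (MAX): max(-9, 3) = 3
c (MIN): min(-8, 7, 1) = -8
d (MIN): min(-7, 6, 5, -4) = -7
e (MIN): min(-6, 1) = -6
Mid (MAX): max(-8, -7, -6) = -6
f (MIN): min(9, 8) = 8
g (MIN): min(2, 5, -4) = -4
Right (MAX): max(8, -4) = 8
start (MIN): min(3, -6, 8) = -6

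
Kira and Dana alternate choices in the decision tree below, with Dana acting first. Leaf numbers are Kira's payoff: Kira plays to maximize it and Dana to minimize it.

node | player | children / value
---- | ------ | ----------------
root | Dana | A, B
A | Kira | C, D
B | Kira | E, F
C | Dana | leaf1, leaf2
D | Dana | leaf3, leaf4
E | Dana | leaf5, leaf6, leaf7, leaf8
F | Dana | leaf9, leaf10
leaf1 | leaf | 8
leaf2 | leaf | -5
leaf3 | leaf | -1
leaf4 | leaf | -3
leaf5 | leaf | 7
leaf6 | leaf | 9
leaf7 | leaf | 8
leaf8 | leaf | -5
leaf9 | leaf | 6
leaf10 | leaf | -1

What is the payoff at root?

-3

C (Dana): min(8, -5) = -5
D (Dana): min(-1, -3) = -3
A (Kira): max(-5, -3) = -3
E (Dana): min(7, 9, 8, -5) = -5
F (Dana): min(6, -1) = -1
B (Kira): max(-5, -1) = -1
root (Dana): min(-3, -1) = -3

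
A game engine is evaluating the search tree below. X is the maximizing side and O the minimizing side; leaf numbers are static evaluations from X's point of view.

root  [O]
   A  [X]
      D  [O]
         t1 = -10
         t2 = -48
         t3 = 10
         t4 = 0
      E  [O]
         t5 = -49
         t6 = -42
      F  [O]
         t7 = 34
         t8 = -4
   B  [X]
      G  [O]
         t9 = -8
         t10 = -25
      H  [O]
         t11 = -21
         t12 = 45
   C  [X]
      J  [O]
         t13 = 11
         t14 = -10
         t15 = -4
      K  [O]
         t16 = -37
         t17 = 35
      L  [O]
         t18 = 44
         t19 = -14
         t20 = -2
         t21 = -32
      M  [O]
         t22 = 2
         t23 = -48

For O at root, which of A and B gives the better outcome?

D (O): min(-10, -48, 10, 0) = -48
E (O): min(-49, -42) = -49
F (O): min(34, -4) = -4
A (X): max(-48, -49, -4) = -4
G (O): min(-8, -25) = -25
H (O): min(-21, 45) = -21
B (X): max(-25, -21) = -21
O prefers the lower value; A=-4, B=-21. B is better since -21 < -4.

B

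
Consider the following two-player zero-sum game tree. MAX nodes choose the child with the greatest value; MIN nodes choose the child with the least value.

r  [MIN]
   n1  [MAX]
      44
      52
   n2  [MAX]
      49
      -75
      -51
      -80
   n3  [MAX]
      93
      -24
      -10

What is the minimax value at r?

49

n1 (MAX): max(44, 52) = 52
n2 (MAX): max(49, -75, -51, -80) = 49
n3 (MAX): max(93, -24, -10) = 93
r (MIN): min(52, 49, 93) = 49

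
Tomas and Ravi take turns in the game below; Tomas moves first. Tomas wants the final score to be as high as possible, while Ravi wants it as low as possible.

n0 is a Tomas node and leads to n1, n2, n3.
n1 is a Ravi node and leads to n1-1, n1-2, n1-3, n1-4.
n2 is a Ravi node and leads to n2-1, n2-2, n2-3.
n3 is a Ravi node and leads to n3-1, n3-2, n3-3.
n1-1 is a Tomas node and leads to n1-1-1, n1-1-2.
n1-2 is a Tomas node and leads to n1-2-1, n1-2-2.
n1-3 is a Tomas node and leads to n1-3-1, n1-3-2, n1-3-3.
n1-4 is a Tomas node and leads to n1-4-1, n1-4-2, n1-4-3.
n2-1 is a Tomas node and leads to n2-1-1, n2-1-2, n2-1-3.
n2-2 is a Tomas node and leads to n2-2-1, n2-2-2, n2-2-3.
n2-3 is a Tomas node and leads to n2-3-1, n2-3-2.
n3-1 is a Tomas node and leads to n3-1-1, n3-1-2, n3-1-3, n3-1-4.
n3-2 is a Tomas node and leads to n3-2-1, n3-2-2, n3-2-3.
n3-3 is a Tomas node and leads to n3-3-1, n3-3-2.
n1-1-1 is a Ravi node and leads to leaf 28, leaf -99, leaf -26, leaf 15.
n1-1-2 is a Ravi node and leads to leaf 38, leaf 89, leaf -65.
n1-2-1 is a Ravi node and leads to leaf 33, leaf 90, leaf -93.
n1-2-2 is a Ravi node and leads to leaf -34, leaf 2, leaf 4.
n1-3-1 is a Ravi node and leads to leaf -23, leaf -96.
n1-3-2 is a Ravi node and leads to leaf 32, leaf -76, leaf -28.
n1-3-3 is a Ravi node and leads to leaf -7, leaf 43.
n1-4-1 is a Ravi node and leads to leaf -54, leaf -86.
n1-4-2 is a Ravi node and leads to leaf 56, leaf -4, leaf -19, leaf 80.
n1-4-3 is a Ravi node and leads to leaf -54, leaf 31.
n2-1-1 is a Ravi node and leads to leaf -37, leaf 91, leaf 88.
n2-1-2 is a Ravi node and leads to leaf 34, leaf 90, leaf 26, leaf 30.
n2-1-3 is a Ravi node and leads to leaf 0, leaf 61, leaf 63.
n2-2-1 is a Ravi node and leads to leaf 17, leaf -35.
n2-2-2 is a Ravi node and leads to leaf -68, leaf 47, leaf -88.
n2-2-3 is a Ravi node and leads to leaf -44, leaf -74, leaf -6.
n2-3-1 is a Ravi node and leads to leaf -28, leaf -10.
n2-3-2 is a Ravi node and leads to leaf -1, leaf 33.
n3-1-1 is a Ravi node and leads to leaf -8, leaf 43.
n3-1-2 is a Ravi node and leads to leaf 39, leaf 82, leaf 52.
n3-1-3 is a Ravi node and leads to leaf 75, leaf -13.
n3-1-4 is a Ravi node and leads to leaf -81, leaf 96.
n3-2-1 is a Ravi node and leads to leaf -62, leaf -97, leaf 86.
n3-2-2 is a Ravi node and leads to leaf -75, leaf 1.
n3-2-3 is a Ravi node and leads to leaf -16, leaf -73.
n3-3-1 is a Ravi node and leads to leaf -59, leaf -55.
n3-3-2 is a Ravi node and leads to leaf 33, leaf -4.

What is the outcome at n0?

n1-1-1 (Ravi): min(28, -99, -26, 15) = -99
n1-1-2 (Ravi): min(38, 89, -65) = -65
n1-1 (Tomas): max(-99, -65) = -65
n1-2-1 (Ravi): min(33, 90, -93) = -93
n1-2-2 (Ravi): min(-34, 2, 4) = -34
n1-2 (Tomas): max(-93, -34) = -34
n1-3-1 (Ravi): min(-23, -96) = -96
n1-3-2 (Ravi): min(32, -76, -28) = -76
n1-3-3 (Ravi): min(-7, 43) = -7
n1-3 (Tomas): max(-96, -76, -7) = -7
n1-4-1 (Ravi): min(-54, -86) = -86
n1-4-2 (Ravi): min(56, -4, -19, 80) = -19
n1-4-3 (Ravi): min(-54, 31) = -54
n1-4 (Tomas): max(-86, -19, -54) = -19
n1 (Ravi): min(-65, -34, -7, -19) = -65
n2-1-1 (Ravi): min(-37, 91, 88) = -37
n2-1-2 (Ravi): min(34, 90, 26, 30) = 26
n2-1-3 (Ravi): min(0, 61, 63) = 0
n2-1 (Tomas): max(-37, 26, 0) = 26
n2-2-1 (Ravi): min(17, -35) = -35
n2-2-2 (Ravi): min(-68, 47, -88) = -88
n2-2-3 (Ravi): min(-44, -74, -6) = -74
n2-2 (Tomas): max(-35, -88, -74) = -35
n2-3-1 (Ravi): min(-28, -10) = -28
n2-3-2 (Ravi): min(-1, 33) = -1
n2-3 (Tomas): max(-28, -1) = -1
n2 (Ravi): min(26, -35, -1) = -35
n3-1-1 (Ravi): min(-8, 43) = -8
n3-1-2 (Ravi): min(39, 82, 52) = 39
n3-1-3 (Ravi): min(75, -13) = -13
n3-1-4 (Ravi): min(-81, 96) = -81
n3-1 (Tomas): max(-8, 39, -13, -81) = 39
n3-2-1 (Ravi): min(-62, -97, 86) = -97
n3-2-2 (Ravi): min(-75, 1) = -75
n3-2-3 (Ravi): min(-16, -73) = -73
n3-2 (Tomas): max(-97, -75, -73) = -73
n3-3-1 (Ravi): min(-59, -55) = -59
n3-3-2 (Ravi): min(33, -4) = -4
n3-3 (Tomas): max(-59, -4) = -4
n3 (Ravi): min(39, -73, -4) = -73
n0 (Tomas): max(-65, -35, -73) = -35

-35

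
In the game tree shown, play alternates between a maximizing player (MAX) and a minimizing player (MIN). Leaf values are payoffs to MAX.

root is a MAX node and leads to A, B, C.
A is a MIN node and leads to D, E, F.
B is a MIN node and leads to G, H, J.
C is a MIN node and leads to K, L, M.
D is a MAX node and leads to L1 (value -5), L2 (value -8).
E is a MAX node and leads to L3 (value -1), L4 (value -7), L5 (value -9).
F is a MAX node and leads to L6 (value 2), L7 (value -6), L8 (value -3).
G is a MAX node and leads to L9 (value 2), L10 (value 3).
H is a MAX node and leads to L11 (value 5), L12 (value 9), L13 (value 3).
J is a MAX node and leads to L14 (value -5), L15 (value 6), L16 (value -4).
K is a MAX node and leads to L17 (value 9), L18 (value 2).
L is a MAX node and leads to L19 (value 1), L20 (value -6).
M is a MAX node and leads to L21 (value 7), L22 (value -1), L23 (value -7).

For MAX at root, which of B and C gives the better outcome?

G (MAX): max(2, 3) = 3
H (MAX): max(5, 9, 3) = 9
J (MAX): max(-5, 6, -4) = 6
B (MIN): min(3, 9, 6) = 3
K (MAX): max(9, 2) = 9
L (MAX): max(1, -6) = 1
M (MAX): max(7, -1, -7) = 7
C (MIN): min(9, 1, 7) = 1
MAX prefers the higher value; B=3, C=1. B is better since 3 > 1.

B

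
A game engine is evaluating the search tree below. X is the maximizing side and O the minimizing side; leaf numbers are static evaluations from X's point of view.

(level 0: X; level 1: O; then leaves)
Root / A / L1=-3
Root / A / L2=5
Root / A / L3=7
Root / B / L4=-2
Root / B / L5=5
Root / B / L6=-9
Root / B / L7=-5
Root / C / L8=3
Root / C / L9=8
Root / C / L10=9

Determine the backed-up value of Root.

A (O): min(-3, 5, 7) = -3
B (O): min(-2, 5, -9, -5) = -9
C (O): min(3, 8, 9) = 3
Root (X): max(-3, -9, 3) = 3

3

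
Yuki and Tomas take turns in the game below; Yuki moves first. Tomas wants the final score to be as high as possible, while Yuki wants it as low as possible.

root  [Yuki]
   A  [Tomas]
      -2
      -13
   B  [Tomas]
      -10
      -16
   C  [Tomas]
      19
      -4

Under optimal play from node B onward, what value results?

-10

B (Tomas): max(-10, -16) = -10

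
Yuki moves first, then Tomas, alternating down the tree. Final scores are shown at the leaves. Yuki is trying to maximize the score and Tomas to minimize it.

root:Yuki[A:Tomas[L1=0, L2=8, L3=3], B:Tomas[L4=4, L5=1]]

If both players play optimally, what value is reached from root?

1

A (Tomas): min(0, 8, 3) = 0
B (Tomas): min(4, 1) = 1
root (Yuki): max(0, 1) = 1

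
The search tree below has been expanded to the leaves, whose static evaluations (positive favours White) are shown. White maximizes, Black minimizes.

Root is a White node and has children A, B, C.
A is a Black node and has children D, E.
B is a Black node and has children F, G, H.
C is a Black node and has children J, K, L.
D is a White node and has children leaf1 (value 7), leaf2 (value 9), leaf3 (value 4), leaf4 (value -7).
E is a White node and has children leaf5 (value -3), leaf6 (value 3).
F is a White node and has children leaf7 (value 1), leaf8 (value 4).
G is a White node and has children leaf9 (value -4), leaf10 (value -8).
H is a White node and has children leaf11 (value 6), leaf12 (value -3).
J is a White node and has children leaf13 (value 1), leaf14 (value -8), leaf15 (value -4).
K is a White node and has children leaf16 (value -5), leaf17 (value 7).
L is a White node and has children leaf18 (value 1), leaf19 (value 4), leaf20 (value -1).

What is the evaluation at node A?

3

D (White): max(7, 9, 4, -7) = 9
E (White): max(-3, 3) = 3
A (Black): min(9, 3) = 3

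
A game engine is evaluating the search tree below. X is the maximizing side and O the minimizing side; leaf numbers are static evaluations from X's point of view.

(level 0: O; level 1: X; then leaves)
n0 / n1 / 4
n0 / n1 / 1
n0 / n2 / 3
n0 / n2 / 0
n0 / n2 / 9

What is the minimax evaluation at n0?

4

n1 (X): max(4, 1) = 4
n2 (X): max(3, 0, 9) = 9
n0 (O): min(4, 9) = 4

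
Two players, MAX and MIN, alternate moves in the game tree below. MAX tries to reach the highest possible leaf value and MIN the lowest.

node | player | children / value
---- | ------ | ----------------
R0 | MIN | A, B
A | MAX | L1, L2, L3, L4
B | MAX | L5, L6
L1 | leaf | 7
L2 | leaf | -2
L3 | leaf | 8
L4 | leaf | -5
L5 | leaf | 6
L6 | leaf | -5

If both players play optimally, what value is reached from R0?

A (MAX): max(7, -2, 8, -5) = 8
B (MAX): max(6, -5) = 6
R0 (MIN): min(8, 6) = 6

6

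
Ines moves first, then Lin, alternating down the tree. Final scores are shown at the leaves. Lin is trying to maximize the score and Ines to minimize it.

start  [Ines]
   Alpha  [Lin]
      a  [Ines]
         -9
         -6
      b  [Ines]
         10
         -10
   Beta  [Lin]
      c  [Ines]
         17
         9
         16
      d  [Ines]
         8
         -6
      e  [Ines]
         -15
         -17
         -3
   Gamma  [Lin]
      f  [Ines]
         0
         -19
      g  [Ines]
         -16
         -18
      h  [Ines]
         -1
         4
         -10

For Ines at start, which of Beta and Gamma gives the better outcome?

c (Ines): min(17, 9, 16) = 9
d (Ines): min(8, -6) = -6
e (Ines): min(-15, -17, -3) = -17
Beta (Lin): max(9, -6, -17) = 9
f (Ines): min(0, -19) = -19
g (Ines): min(-16, -18) = -18
h (Ines): min(-1, 4, -10) = -10
Gamma (Lin): max(-19, -18, -10) = -10
Ines prefers the lower value; Beta=9, Gamma=-10. Gamma is better since -10 < 9.

Gamma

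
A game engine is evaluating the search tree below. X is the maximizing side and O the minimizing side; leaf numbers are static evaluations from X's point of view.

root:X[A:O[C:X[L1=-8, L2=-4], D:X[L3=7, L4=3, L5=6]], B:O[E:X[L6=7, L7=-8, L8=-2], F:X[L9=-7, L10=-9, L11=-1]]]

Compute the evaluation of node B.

-1

E (X): max(7, -8, -2) = 7
F (X): max(-7, -9, -1) = -1
B (O): min(7, -1) = -1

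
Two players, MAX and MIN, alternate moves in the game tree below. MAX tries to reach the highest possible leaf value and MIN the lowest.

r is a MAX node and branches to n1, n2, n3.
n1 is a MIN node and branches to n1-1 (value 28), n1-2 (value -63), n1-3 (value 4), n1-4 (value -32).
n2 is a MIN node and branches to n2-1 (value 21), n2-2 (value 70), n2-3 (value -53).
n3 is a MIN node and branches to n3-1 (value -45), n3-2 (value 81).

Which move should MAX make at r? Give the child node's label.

n3

n1 (MIN): min(28, -63, 4, -32) = -63
n2 (MIN): min(21, 70, -53) = -53
n3 (MIN): min(-45, 81) = -45
r (MAX): max(-63, -53, -45) = -45
MAX at r wants the highest of {n1=-63, n2=-53, n3=-45}, so chooses n3.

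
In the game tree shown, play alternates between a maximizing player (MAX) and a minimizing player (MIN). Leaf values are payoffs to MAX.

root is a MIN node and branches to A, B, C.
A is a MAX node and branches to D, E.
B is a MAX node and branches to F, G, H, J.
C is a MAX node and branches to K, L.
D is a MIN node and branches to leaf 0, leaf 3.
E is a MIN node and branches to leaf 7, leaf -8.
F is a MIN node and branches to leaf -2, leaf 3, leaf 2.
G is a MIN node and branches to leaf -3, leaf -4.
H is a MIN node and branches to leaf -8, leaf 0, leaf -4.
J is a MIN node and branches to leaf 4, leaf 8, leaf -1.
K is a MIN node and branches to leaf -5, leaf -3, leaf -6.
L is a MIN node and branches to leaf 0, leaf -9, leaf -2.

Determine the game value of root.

D (MIN): min(0, 3) = 0
E (MIN): min(7, -8) = -8
A (MAX): max(0, -8) = 0
F (MIN): min(-2, 3, 2) = -2
G (MIN): min(-3, -4) = -4
H (MIN): min(-8, 0, -4) = -8
J (MIN): min(4, 8, -1) = -1
B (MAX): max(-2, -4, -8, -1) = -1
K (MIN): min(-5, -3, -6) = -6
L (MIN): min(0, -9, -2) = -9
C (MAX): max(-6, -9) = -6
root (MIN): min(0, -1, -6) = -6

-6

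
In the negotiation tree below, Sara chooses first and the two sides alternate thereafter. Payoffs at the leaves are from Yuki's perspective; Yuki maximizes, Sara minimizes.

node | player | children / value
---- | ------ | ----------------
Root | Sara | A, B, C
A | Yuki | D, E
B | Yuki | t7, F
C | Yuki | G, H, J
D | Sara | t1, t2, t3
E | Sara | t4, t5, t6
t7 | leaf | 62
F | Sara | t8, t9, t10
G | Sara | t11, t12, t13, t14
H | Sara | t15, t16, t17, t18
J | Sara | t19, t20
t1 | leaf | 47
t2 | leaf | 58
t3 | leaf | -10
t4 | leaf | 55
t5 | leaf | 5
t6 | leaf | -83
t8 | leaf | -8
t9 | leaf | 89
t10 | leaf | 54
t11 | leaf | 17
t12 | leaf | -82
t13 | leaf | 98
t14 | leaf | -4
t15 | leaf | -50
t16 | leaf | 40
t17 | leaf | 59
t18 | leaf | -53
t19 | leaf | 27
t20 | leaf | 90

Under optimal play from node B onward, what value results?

62

F (Sara): min(-8, 89, 54) = -8
B (Yuki): max(62, -8) = 62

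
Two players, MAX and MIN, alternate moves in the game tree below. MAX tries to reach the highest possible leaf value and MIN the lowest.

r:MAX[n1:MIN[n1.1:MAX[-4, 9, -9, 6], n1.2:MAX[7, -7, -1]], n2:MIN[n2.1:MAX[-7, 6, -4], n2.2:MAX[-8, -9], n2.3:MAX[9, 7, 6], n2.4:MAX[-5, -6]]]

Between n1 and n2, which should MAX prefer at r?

n1.1 (MAX): max(-4, 9, -9, 6) = 9
n1.2 (MAX): max(7, -7, -1) = 7
n1 (MIN): min(9, 7) = 7
n2.1 (MAX): max(-7, 6, -4) = 6
n2.2 (MAX): max(-8, -9) = -8
n2.3 (MAX): max(9, 7, 6) = 9
n2.4 (MAX): max(-5, -6) = -5
n2 (MIN): min(6, -8, 9, -5) = -8
MAX prefers the higher value; n1=7, n2=-8. n1 is better since 7 > -8.

n1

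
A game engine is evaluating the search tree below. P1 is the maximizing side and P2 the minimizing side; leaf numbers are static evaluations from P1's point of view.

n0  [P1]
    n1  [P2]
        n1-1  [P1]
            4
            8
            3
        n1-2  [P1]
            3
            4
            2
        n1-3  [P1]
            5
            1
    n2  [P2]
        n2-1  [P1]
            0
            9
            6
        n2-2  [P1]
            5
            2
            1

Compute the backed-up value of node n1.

n1-1 (P1): max(4, 8, 3) = 8
n1-2 (P1): max(3, 4, 2) = 4
n1-3 (P1): max(5, 1) = 5
n1 (P2): min(8, 4, 5) = 4

4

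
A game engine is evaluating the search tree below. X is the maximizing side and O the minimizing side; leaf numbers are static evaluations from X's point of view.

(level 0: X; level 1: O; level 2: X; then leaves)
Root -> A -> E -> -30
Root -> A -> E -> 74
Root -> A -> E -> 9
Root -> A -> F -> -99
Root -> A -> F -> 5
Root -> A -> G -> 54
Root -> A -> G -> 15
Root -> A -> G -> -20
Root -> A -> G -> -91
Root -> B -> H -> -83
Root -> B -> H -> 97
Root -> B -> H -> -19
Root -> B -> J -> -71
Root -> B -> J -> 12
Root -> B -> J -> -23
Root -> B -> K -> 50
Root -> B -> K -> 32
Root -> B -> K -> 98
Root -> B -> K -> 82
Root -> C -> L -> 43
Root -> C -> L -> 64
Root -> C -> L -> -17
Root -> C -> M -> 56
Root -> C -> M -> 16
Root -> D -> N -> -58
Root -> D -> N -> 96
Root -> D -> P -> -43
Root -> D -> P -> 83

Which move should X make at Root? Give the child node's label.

E (X): max(-30, 74, 9) = 74
F (X): max(-99, 5) = 5
G (X): max(54, 15, -20, -91) = 54
A (O): min(74, 5, 54) = 5
H (X): max(-83, 97, -19) = 97
J (X): max(-71, 12, -23) = 12
K (X): max(50, 32, 98, 82) = 98
B (O): min(97, 12, 98) = 12
L (X): max(43, 64, -17) = 64
M (X): max(56, 16) = 56
C (O): min(64, 56) = 56
N (X): max(-58, 96) = 96
P (X): max(-43, 83) = 83
D (O): min(96, 83) = 83
Root (X): max(5, 12, 56, 83) = 83
X at Root wants the highest of {A=5, B=12, C=56, D=83}, so chooses D.

D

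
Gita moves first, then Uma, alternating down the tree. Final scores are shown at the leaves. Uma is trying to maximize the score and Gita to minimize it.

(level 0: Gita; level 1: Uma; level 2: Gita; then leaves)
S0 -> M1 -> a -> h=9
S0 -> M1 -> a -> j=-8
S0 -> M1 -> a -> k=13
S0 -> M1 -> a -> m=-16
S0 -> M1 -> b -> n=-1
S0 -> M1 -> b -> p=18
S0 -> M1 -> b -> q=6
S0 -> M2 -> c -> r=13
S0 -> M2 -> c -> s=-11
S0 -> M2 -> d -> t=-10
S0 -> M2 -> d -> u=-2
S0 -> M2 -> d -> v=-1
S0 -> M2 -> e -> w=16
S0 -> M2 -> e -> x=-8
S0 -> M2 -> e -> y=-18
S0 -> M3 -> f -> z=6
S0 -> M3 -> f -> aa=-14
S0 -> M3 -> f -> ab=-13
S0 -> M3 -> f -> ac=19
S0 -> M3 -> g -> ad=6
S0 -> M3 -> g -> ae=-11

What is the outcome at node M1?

a (Gita): min(9, -8, 13, -16) = -16
b (Gita): min(-1, 18, 6) = -1
M1 (Uma): max(-16, -1) = -1

-1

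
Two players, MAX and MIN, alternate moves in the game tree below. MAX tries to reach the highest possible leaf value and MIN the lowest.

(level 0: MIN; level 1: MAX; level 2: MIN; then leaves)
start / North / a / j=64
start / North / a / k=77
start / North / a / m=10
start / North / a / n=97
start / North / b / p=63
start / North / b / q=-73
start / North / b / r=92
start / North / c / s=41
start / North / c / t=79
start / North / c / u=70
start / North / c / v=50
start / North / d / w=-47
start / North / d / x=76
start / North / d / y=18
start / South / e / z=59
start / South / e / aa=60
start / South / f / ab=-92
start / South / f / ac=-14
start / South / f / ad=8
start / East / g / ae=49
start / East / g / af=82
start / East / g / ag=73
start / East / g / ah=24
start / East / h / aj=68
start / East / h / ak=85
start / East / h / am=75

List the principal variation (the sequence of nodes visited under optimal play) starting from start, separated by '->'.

a (MIN): min(64, 77, 10, 97) = 10
b (MIN): min(63, -73, 92) = -73
c (MIN): min(41, 79, 70, 50) = 41
d (MIN): min(-47, 76, 18) = -47
North (MAX): max(10, -73, 41, -47) = 41
e (MIN): min(59, 60) = 59
f (MIN): min(-92, -14, 8) = -92
South (MAX): max(59, -92) = 59
g (MIN): min(49, 82, 73, 24) = 24
h (MIN): min(68, 85, 75) = 68
East (MAX): max(24, 68) = 68
start (MIN): min(41, 59, 68) = 41
At start, MIN picks North (lowest: 41).
At North, MAX picks c (highest: 41).
At c, MIN picks s (lowest: 41).
Terminal value 41.

start -> North -> c -> s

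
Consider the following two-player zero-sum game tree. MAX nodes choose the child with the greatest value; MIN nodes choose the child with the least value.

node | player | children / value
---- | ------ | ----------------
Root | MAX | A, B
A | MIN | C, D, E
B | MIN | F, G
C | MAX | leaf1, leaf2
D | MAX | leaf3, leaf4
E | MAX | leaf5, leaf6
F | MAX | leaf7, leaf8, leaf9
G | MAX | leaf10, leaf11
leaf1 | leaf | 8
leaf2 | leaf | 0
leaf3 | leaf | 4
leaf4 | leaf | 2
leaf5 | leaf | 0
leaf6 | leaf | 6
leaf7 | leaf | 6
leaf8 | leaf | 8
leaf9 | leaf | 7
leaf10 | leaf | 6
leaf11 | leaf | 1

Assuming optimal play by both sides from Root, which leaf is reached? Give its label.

leaf10

C (MAX): max(8, 0) = 8
D (MAX): max(4, 2) = 4
E (MAX): max(0, 6) = 6
A (MIN): min(8, 4, 6) = 4
F (MAX): max(6, 8, 7) = 8
G (MAX): max(6, 1) = 6
B (MIN): min(8, 6) = 6
Root (MAX): max(4, 6) = 6
At Root, MAX picks B (highest: 6).
At B, MIN picks G (lowest: 6).
At G, MAX picks leaf10 (highest: 6).
Terminal value 6.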